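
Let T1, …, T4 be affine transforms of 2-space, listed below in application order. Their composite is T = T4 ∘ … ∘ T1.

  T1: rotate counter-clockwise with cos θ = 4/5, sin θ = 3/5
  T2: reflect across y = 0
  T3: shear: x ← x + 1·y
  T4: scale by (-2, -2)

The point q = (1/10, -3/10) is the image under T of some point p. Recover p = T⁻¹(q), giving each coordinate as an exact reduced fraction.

T1 = [4/5 -3/5 0; 3/5 4/5 0; 0 0 1]
T2·T1 = [4/5 -3/5 0; -3/5 -4/5 0; 0 0 1]
T3·…·T1 = [1/5 -7/5 0; -3/5 -4/5 0; 0 0 1]
T4·…·T1 = [-2/5 14/5 0; 6/5 8/5 0; 0 0 1]
det M = -4; M⁻¹ = [-2/5 7/10 0; 3/10 1/10 0; 0 0 1]
M⁻¹ · (1/10, -3/10)ᵀ = (-1/4, 0)ᵀ

p = (-1/4, 0)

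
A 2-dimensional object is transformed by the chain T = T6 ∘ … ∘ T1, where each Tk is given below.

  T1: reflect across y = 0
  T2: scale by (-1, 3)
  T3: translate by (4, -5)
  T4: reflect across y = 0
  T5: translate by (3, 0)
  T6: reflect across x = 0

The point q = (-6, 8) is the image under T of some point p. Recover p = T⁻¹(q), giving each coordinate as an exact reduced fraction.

T1 = [1 0 0; 0 -1 0; 0 0 1]
T2·T1 = [-1 0 0; 0 -3 0; 0 0 1]
T3·…·T1 = [-1 0 4; 0 -3 -5; 0 0 1]
T4·…·T1 = [-1 0 4; 0 3 5; 0 0 1]
T5·…·T1 = [-1 0 7; 0 3 5; 0 0 1]
T6·…·T1 = [1 0 -7; 0 3 5; 0 0 1]
det M = 3; M⁻¹ = [1 0 7; 0 1/3 -5/3; 0 0 1]
M⁻¹ · (-6, 8)ᵀ = (1, 1)ᵀ

p = (1, 1)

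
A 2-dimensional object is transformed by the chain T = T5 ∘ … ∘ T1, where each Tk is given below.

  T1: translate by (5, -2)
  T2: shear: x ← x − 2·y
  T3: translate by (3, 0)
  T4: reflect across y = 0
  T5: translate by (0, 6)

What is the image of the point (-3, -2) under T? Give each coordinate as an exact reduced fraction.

T(p) = (13, 10)

T1 translate by (5, -2): (-3, -2) → (2, -4)
T2 shear: x ← x − 2·y: (2, -4) → (10, -4)
T3 translate by (3, 0): (10, -4) → (13, -4)
T4 reflect across y = 0: (13, -4) → (13, 4)
T5 translate by (0, 6): (13, 4) → (13, 10)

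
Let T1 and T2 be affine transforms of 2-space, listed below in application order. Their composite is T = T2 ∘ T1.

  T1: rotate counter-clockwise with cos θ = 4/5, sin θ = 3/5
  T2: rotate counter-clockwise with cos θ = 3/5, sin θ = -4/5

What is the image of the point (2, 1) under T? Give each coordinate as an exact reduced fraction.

T1 rotate counter-clockwise with cos θ = 4/5, sin θ = 3/5: (2, 1) → (1, 2)
T2 rotate counter-clockwise with cos θ = 3/5, sin θ = -4/5: (1, 2) → (11/5, 2/5)

T(p) = (11/5, 2/5)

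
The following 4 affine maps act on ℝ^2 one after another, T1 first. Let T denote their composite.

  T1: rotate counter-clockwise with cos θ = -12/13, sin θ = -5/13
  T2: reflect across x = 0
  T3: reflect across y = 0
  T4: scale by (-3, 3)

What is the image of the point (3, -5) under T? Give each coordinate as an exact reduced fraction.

T1 rotate counter-clockwise with cos θ = -12/13, sin θ = -5/13: (3, -5) → (-61/13, 45/13)
T2 reflect across x = 0: (-61/13, 45/13) → (61/13, 45/13)
T3 reflect across y = 0: (61/13, 45/13) → (61/13, -45/13)
T4 scale by (-3, 3): (61/13, -45/13) → (-183/13, -135/13)

T(p) = (-183/13, -135/13)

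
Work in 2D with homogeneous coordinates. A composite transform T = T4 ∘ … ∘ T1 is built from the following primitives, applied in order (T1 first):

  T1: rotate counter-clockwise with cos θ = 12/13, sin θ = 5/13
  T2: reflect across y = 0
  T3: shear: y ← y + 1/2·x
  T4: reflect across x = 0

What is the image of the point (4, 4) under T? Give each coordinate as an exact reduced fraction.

T1 rotate counter-clockwise with cos θ = 12/13, sin θ = 5/13: (4, 4) → (28/13, 68/13)
T2 reflect across y = 0: (28/13, 68/13) → (28/13, -68/13)
T3 shear: y ← y + 1/2·x: (28/13, -68/13) → (28/13, -54/13)
T4 reflect across x = 0: (28/13, -54/13) → (-28/13, -54/13)

T(p) = (-28/13, -54/13)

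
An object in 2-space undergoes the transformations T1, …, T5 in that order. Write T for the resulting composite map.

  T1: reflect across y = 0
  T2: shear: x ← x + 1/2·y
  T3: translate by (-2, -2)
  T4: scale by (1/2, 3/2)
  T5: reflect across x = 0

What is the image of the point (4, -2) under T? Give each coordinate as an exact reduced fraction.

T1 reflect across y = 0: (4, -2) → (4, 2)
T2 shear: x ← x + 1/2·y: (4, 2) → (5, 2)
T3 translate by (-2, -2): (5, 2) → (3, 0)
T4 scale by (1/2, 3/2): (3, 0) → (3/2, 0)
T5 reflect across x = 0: (3/2, 0) → (-3/2, 0)

T(p) = (-3/2, 0)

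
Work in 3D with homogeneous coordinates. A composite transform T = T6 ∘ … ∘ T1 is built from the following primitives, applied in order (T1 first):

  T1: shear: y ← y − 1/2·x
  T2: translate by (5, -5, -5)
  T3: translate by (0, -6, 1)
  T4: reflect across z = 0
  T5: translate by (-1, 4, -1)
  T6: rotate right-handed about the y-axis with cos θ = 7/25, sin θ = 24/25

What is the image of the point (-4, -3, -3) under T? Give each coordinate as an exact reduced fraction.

T(p) = (144/25, -8, 42/25)

T1 shear: y ← y − 1/2·x: (-4, -3, -3) → (-4, -1, -3)
T2 translate by (5, -5, -5): (-4, -1, -3) → (1, -6, -8)
T3 translate by (0, -6, 1): (1, -6, -8) → (1, -12, -7)
T4 reflect across z = 0: (1, -12, -7) → (1, -12, 7)
T5 translate by (-1, 4, -1): (1, -12, 7) → (0, -8, 6)
T6 rotate right-handed about the y-axis with cos θ = 7/25, sin θ = 24/25: (0, -8, 6) → (144/25, -8, 42/25)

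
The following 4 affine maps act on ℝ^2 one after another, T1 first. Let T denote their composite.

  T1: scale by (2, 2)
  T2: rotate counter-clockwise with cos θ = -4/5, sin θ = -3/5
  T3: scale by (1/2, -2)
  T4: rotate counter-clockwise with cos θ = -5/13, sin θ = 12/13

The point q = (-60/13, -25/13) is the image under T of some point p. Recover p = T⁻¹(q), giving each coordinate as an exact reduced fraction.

T1 = [2 0 0; 0 2 0; 0 0 1]
T2·T1 = [-8/5 6/5 0; -6/5 -8/5 0; 0 0 1]
T3·…·T1 = [-4/5 3/5 0; 12/5 16/5 0; 0 0 1]
T4·…·T1 = [-124/65 -207/65 0; -108/65 -44/65 0; 0 0 1]
det M = -4; M⁻¹ = [11/65 -207/260 0; -27/65 31/65 0; 0 0 1]
M⁻¹ · (-60/13, -25/13)ᵀ = (3/4, 1)ᵀ

p = (3/4, 1)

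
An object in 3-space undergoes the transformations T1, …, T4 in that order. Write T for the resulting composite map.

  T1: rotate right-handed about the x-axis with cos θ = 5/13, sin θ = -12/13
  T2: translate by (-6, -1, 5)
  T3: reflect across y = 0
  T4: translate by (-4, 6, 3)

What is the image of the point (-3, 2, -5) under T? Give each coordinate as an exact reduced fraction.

T(p) = (-13, 141/13, 55/13)

T1 rotate right-handed about the x-axis with cos θ = 5/13, sin θ = -12/13: (-3, 2, -5) → (-3, -50/13, -49/13)
T2 translate by (-6, -1, 5): (-3, -50/13, -49/13) → (-9, -63/13, 16/13)
T3 reflect across y = 0: (-9, -63/13, 16/13) → (-9, 63/13, 16/13)
T4 translate by (-4, 6, 3): (-9, 63/13, 16/13) → (-13, 141/13, 55/13)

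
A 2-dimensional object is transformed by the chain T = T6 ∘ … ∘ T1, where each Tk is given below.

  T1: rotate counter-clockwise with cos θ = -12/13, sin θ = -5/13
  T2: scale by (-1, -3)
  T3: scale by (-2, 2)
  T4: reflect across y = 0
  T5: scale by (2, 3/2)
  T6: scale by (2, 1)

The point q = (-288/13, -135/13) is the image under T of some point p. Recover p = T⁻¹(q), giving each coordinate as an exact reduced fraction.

p = (3, 0)

T1 = [-12/13 5/13 0; -5/13 -12/13 0; 0 0 1]
T2·T1 = [12/13 -5/13 0; 15/13 36/13 0; 0 0 1]
T3·…·T1 = [-24/13 10/13 0; 30/13 72/13 0; 0 0 1]
T4·…·T1 = [-24/13 10/13 0; -30/13 -72/13 0; 0 0 1]
T5·…·T1 = [-48/13 20/13 0; -45/13 -108/13 0; 0 0 1]
T6·…·T1 = [-96/13 40/13 0; -45/13 -108/13 0; 0 0 1]
det M = 72; M⁻¹ = [-3/26 -5/117 0; 5/104 -4/39 0; 0 0 1]
M⁻¹ · (-288/13, -135/13)ᵀ = (3, 0)ᵀ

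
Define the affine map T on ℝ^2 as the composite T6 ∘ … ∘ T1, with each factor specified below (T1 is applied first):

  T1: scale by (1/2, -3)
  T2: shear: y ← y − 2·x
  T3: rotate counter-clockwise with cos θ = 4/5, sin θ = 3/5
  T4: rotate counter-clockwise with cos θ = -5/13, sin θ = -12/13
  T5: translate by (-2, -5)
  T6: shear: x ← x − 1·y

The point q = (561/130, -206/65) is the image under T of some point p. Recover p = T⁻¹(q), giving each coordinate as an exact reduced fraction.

T1 = [1/2 0 0; 0 -3 0; 0 0 1]
T2·T1 = [1/2 0 0; -1 -3 0; 0 0 1]
T3·…·T1 = [1 9/5 0; -1/2 -12/5 0; 0 0 1]
T4·…·T1 = [-11/13 -189/65 0; -19/26 -48/65 0; 0 0 1]
T5·…·T1 = [-11/13 -189/65 -2; -19/26 -48/65 -5; 0 0 1]
T6·…·T1 = [-3/26 -141/65 3; -19/26 -48/65 -5; 0 0 1]
det M = -3/2; M⁻¹ = [32/65 -94/65 -566/65; -19/39 1/13 24/13; 0 0 1]
M⁻¹ · (561/130, -206/65)ᵀ = (-2, -1/2)ᵀ

p = (-2, -1/2)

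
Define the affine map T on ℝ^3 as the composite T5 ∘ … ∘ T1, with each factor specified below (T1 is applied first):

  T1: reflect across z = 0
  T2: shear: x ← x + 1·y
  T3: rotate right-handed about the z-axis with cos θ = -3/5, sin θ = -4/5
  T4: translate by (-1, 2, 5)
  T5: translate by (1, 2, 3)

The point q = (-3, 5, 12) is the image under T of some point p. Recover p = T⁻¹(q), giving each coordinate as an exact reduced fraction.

T1 = [1 0 0 0; 0 1 0 0; 0 0 -1 0; 0 0 0 1]
T2·T1 = [1 1 0 0; 0 1 0 0; 0 0 -1 0; 0 0 0 1]
T3·…·T1 = [-3/5 1/5 0 0; -4/5 -7/5 0 0; 0 0 -1 0; 0 0 0 1]
T4·…·T1 = [-3/5 1/5 0 -1; -4/5 -7/5 0 2; 0 0 -1 5; 0 0 0 1]
T5·…·T1 = [-3/5 1/5 0 0; -4/5 -7/5 0 4; 0 0 -1 8; 0 0 0 1]
det M = -1; M⁻¹ = [-7/5 -1/5 0 4/5; 4/5 -3/5 0 12/5; 0 0 -1 8; 0 0 0 1]
M⁻¹ · (-3, 5, 12)ᵀ = (4, -3, -4)ᵀ

p = (4, -3, -4)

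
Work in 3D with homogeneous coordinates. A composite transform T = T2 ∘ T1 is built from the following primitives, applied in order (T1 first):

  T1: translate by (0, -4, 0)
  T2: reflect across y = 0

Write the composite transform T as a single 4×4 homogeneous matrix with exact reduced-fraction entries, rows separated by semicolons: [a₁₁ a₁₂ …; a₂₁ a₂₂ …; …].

T = [1 0 0 0; 0 -1 0 4; 0 0 1 0; 0 0 0 1]

T1 = [1 0 0 0; 0 1 0 -4; 0 0 1 0; 0 0 0 1]
T2·T1 = [1 0 0 0; 0 -1 0 4; 0 0 1 0; 0 0 0 1]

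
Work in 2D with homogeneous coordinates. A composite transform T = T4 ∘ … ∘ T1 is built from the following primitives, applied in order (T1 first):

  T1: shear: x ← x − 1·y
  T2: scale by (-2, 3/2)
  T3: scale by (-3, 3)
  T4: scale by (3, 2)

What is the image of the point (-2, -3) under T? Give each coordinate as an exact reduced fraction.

T(p) = (18, -27)

T1 shear: x ← x − 1·y: (-2, -3) → (1, -3)
T2 scale by (-2, 3/2): (1, -3) → (-2, -9/2)
T3 scale by (-3, 3): (-2, -9/2) → (6, -27/2)
T4 scale by (3, 2): (6, -27/2) → (18, -27)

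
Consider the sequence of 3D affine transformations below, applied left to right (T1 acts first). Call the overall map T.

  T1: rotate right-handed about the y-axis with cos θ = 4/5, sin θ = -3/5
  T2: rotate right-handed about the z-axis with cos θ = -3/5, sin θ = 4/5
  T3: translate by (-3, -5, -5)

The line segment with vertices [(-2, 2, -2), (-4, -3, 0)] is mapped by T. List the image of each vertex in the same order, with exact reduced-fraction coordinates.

T1 rotate right-handed about the y-axis with cos θ = 4/5, sin θ = -3/5: (-2, 2, -2) → (-2/5, 2, -14/5); (-4, -3, 0) → (-16/5, -3, -12/5)
T2 rotate right-handed about the z-axis with cos θ = -3/5, sin θ = 4/5: (-2/5, 2, -14/5) → (-34/25, -38/25, -14/5); (-16/5, -3, -12/5) → (108/25, -19/25, -12/5)
T3 translate by (-3, -5, -5): (-34/25, -38/25, -14/5) → (-109/25, -163/25, -39/5); (108/25, -19/25, -12/5) → (33/25, -144/25, -37/5)

image vertices: (-109/25, -163/25, -39/5), (33/25, -144/25, -37/5)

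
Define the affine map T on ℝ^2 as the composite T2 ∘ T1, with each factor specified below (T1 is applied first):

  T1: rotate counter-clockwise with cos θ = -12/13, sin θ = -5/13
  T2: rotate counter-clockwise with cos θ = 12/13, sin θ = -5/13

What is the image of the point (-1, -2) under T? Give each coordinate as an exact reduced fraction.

T(p) = (1, 2)

T1 rotate counter-clockwise with cos θ = -12/13, sin θ = -5/13: (-1, -2) → (2/13, 29/13)
T2 rotate counter-clockwise with cos θ = 12/13, sin θ = -5/13: (2/13, 29/13) → (1, 2)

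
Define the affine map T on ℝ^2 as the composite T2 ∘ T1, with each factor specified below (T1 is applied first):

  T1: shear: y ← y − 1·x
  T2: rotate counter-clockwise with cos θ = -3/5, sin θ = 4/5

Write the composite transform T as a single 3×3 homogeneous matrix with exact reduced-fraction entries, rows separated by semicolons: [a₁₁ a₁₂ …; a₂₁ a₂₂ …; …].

T1 = [1 0 0; -1 1 0; 0 0 1]
T2·T1 = [1/5 -4/5 0; 7/5 -3/5 0; 0 0 1]

T = [1/5 -4/5 0; 7/5 -3/5 0; 0 0 1]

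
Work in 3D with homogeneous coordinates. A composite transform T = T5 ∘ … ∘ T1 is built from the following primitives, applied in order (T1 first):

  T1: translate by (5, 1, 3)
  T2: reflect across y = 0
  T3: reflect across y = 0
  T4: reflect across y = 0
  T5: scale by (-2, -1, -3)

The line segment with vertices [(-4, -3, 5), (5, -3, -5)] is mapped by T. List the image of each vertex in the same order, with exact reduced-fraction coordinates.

T1 translate by (5, 1, 3): (-4, -3, 5) → (1, -2, 8); (5, -3, -5) → (10, -2, -2)
T2 reflect across y = 0: (1, -2, 8) → (1, 2, 8); (10, -2, -2) → (10, 2, -2)
T3 reflect across y = 0: (1, 2, 8) → (1, -2, 8); (10, 2, -2) → (10, -2, -2)
T4 reflect across y = 0: (1, -2, 8) → (1, 2, 8); (10, -2, -2) → (10, 2, -2)
T5 scale by (-2, -1, -3): (1, 2, 8) → (-2, -2, -24); (10, 2, -2) → (-20, -2, 6)

image vertices: (-2, -2, -24), (-20, -2, 6)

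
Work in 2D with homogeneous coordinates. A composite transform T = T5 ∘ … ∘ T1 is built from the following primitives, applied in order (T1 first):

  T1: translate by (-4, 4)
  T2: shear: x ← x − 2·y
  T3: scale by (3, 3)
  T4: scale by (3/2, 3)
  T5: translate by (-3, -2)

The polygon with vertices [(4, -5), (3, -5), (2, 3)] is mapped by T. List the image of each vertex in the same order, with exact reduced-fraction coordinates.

T1 translate by (-4, 4): (4, -5) → (0, -1); (3, -5) → (-1, -1); (2, 3) → (-2, 7)
T2 shear: x ← x − 2·y: (0, -1) → (2, -1); (-1, -1) → (1, -1); (-2, 7) → (-16, 7)
T3 scale by (3, 3): (2, -1) → (6, -3); (1, -1) → (3, -3); (-16, 7) → (-48, 21)
T4 scale by (3/2, 3): (6, -3) → (9, -9); (3, -3) → (9/2, -9); (-48, 21) → (-72, 63)
T5 translate by (-3, -2): (9, -9) → (6, -11); (9/2, -9) → (3/2, -11); (-72, 63) → (-75, 61)

image vertices: (6, -11), (3/2, -11), (-75, 61)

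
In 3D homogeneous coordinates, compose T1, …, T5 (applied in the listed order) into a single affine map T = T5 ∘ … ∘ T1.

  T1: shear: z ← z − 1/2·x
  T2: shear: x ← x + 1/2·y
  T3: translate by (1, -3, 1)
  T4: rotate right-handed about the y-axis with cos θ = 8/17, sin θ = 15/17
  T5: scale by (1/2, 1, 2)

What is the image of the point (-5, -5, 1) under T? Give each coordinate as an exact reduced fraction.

T1 shear: z ← z − 1/2·x: (-5, -5, 1) → (-5, -5, 7/2)
T2 shear: x ← x + 1/2·y: (-5, -5, 7/2) → (-15/2, -5, 7/2)
T3 translate by (1, -3, 1): (-15/2, -5, 7/2) → (-13/2, -8, 9/2)
T4 rotate right-handed about the y-axis with cos θ = 8/17, sin θ = 15/17: (-13/2, -8, 9/2) → (31/34, -8, 267/34)
T5 scale by (1/2, 1, 2): (31/34, -8, 267/34) → (31/68, -8, 267/17)

T(p) = (31/68, -8, 267/17)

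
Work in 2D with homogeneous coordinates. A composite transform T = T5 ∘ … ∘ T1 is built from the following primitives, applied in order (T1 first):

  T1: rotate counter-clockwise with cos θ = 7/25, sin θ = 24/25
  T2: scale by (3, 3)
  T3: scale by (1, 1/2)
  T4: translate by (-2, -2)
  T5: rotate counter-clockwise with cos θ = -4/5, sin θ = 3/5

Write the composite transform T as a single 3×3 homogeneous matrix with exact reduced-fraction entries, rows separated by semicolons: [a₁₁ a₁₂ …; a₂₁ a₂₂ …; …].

T = [-192/125 513/250 14/5; -81/125 -258/125 2/5; 0 0 1]

T1 = [7/25 -24/25 0; 24/25 7/25 0; 0 0 1]
T2·T1 = [21/25 -72/25 0; 72/25 21/25 0; 0 0 1]
T3·…·T1 = [21/25 -72/25 0; 36/25 21/50 0; 0 0 1]
T4·…·T1 = [21/25 -72/25 -2; 36/25 21/50 -2; 0 0 1]
T5·…·T1 = [-192/125 513/250 14/5; -81/125 -258/125 2/5; 0 0 1]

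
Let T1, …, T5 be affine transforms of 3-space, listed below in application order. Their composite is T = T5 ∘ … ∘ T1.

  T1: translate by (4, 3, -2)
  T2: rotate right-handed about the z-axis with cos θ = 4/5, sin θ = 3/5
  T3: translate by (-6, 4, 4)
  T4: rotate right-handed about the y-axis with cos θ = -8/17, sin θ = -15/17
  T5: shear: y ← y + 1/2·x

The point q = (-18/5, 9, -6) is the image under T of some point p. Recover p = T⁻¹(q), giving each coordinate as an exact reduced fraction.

p = (2, 1, 4)

T1 = [1 0 0 4; 0 1 0 3; 0 0 1 -2; 0 0 0 1]
T2·T1 = [4/5 -3/5 0 7/5; 3/5 4/5 0 24/5; 0 0 1 -2; 0 0 0 1]
T3·…·T1 = [4/5 -3/5 0 -23/5; 3/5 4/5 0 44/5; 0 0 1 2; 0 0 0 1]
T4·…·T1 = [-32/85 24/85 -15/17 2/5; 3/5 4/5 0 44/5; 12/17 -9/17 -8/17 -5; 0 0 0 1]
T5·…·T1 = [-32/85 24/85 -15/17 2/5; 7/17 16/17 -15/34 9; 12/17 -9/17 -8/17 -5; 0 0 0 1]
det M = 1; M⁻¹ = [-23/34 3/5 12/17 -8/5; -2/17 4/5 -9/17 -49/5; -15/17 0 -8/17 -2; 0 0 0 1]
M⁻¹ · (-18/5, 9, -6)ᵀ = (2, 1, 4)ᵀ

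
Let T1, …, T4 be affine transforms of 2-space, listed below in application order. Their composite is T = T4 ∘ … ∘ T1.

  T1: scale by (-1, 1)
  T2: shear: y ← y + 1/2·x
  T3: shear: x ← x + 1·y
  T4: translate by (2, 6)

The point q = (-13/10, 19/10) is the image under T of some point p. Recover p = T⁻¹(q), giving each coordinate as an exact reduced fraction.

T1 = [-1 0 0; 0 1 0; 0 0 1]
T2·T1 = [-1 0 0; -1/2 1 0; 0 0 1]
T3·…·T1 = [-3/2 1 0; -1/2 1 0; 0 0 1]
T4·…·T1 = [-3/2 1 2; -1/2 1 6; 0 0 1]
det M = -1; M⁻¹ = [-1 1 -4; -1/2 3/2 -8; 0 0 1]
M⁻¹ · (-13/10, 19/10)ᵀ = (-4/5, -9/2)ᵀ

p = (-4/5, -9/2)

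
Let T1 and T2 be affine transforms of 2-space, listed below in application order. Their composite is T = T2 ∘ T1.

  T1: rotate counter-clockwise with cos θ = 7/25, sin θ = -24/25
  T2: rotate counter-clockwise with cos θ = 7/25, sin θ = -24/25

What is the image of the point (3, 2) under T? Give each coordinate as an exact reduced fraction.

T1 rotate counter-clockwise with cos θ = 7/25, sin θ = -24/25: (3, 2) → (69/25, -58/25)
T2 rotate counter-clockwise with cos θ = 7/25, sin θ = -24/25: (69/25, -58/25) → (-909/625, -2062/625)

T(p) = (-909/625, -2062/625)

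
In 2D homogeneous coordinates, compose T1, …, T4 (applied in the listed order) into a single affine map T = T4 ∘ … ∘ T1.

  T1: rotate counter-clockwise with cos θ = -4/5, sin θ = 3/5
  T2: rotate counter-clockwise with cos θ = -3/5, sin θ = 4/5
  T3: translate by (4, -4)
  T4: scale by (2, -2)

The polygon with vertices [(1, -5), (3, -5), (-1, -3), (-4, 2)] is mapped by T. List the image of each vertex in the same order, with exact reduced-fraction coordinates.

image vertices: (-2, 10), (-2, 14), (2, 6), (12, 0)

T1 rotate counter-clockwise with cos θ = -4/5, sin θ = 3/5: (1, -5) → (11/5, 23/5); (3, -5) → (3/5, 29/5); (-1, -3) → (13/5, 9/5); (-4, 2) → (2, -4)
T2 rotate counter-clockwise with cos θ = -3/5, sin θ = 4/5: (11/5, 23/5) → (-5, -1); (3/5, 29/5) → (-5, -3); (13/5, 9/5) → (-3, 1); (2, -4) → (2, 4)
T3 translate by (4, -4): (-5, -1) → (-1, -5); (-5, -3) → (-1, -7); (-3, 1) → (1, -3); (2, 4) → (6, 0)
T4 scale by (2, -2): (-1, -5) → (-2, 10); (-1, -7) → (-2, 14); (1, -3) → (2, 6); (6, 0) → (12, 0)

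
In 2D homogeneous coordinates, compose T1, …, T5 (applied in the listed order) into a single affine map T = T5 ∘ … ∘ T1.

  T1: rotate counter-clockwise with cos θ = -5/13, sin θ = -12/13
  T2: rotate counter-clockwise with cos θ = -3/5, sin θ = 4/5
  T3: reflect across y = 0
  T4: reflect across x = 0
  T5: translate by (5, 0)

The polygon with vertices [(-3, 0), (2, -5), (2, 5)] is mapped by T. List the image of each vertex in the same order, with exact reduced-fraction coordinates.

image vertices: (514/65, 48/65), (119/65, 283/65), (279/65, -347/65)

T1 rotate counter-clockwise with cos θ = -5/13, sin θ = -12/13: (-3, 0) → (15/13, 36/13); (2, -5) → (-70/13, 1/13); (2, 5) → (50/13, -49/13)
T2 rotate counter-clockwise with cos θ = -3/5, sin θ = 4/5: (15/13, 36/13) → (-189/65, -48/65); (-70/13, 1/13) → (206/65, -283/65); (50/13, -49/13) → (46/65, 347/65)
T3 reflect across y = 0: (-189/65, -48/65) → (-189/65, 48/65); (206/65, -283/65) → (206/65, 283/65); (46/65, 347/65) → (46/65, -347/65)
T4 reflect across x = 0: (-189/65, 48/65) → (189/65, 48/65); (206/65, 283/65) → (-206/65, 283/65); (46/65, -347/65) → (-46/65, -347/65)
T5 translate by (5, 0): (189/65, 48/65) → (514/65, 48/65); (-206/65, 283/65) → (119/65, 283/65); (-46/65, -347/65) → (279/65, -347/65)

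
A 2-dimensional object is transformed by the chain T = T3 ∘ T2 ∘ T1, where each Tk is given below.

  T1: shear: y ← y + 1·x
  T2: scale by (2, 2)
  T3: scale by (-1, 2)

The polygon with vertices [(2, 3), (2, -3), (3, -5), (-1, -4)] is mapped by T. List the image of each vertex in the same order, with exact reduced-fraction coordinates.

image vertices: (-4, 20), (-4, -4), (-6, -8), (2, -20)

T1 shear: y ← y + 1·x: (2, 3) → (2, 5); (2, -3) → (2, -1); (3, -5) → (3, -2); (-1, -4) → (-1, -5)
T2 scale by (2, 2): (2, 5) → (4, 10); (2, -1) → (4, -2); (3, -2) → (6, -4); (-1, -5) → (-2, -10)
T3 scale by (-1, 2): (4, 10) → (-4, 20); (4, -2) → (-4, -4); (6, -4) → (-6, -8); (-2, -10) → (2, -20)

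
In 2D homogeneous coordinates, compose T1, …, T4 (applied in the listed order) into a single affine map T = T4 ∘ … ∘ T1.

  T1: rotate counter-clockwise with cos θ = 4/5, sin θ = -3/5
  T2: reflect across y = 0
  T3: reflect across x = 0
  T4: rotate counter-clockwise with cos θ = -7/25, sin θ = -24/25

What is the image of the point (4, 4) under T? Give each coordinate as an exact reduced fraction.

T(p) = (4/5, 28/5)

T1 rotate counter-clockwise with cos θ = 4/5, sin θ = -3/5: (4, 4) → (28/5, 4/5)
T2 reflect across y = 0: (28/5, 4/5) → (28/5, -4/5)
T3 reflect across x = 0: (28/5, -4/5) → (-28/5, -4/5)
T4 rotate counter-clockwise with cos θ = -7/25, sin θ = -24/25: (-28/5, -4/5) → (4/5, 28/5)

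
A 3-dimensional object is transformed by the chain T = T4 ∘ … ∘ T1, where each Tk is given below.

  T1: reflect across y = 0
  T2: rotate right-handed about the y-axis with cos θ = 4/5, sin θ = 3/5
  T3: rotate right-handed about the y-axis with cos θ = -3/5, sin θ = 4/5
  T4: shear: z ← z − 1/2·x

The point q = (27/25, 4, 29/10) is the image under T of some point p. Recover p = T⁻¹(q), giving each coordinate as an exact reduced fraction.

T1 = [1 0 0 0; 0 -1 0 0; 0 0 1 0; 0 0 0 1]
T2·T1 = [4/5 0 3/5 0; 0 -1 0 0; -3/5 0 4/5 0; 0 0 0 1]
T3·…·T1 = [-24/25 0 7/25 0; 0 -1 0 0; -7/25 0 -24/25 0; 0 0 0 1]
T4·…·T1 = [-24/25 0 7/25 0; 0 -1 0 0; 1/5 0 -11/10 0; 0 0 0 1]
det M = -1; M⁻¹ = [-11/10 0 -7/25 0; 0 -1 0 0; -1/5 0 -24/25 0; 0 0 0 1]
M⁻¹ · (27/25, 4, 29/10)ᵀ = (-2, -4, -3)ᵀ

p = (-2, -4, -3)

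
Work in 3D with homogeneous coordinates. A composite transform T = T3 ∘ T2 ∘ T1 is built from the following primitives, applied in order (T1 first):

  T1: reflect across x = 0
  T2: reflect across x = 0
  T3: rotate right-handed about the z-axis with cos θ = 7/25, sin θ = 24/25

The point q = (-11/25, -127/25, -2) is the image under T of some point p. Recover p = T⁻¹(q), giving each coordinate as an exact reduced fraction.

T1 = [-1 0 0 0; 0 1 0 0; 0 0 1 0; 0 0 0 1]
T2·T1 = [1 0 0 0; 0 1 0 0; 0 0 1 0; 0 0 0 1]
T3·…·T1 = [7/25 -24/25 0 0; 24/25 7/25 0 0; 0 0 1 0; 0 0 0 1]
det M = 1; M⁻¹ = [7/25 24/25 0 0; -24/25 7/25 0 0; 0 0 1 0; 0 0 0 1]
M⁻¹ · (-11/25, -127/25, -2)ᵀ = (-5, -1, -2)ᵀ

p = (-5, -1, -2)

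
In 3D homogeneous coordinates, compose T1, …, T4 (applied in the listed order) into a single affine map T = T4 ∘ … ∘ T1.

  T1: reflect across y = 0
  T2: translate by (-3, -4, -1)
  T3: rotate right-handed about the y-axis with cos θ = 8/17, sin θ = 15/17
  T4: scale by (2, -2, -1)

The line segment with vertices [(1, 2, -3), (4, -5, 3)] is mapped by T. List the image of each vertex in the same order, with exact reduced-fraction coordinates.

image vertices: (-152/17, 12, 2/17), (76/17, -2, -1/17)

T1 reflect across y = 0: (1, 2, -3) → (1, -2, -3); (4, -5, 3) → (4, 5, 3)
T2 translate by (-3, -4, -1): (1, -2, -3) → (-2, -6, -4); (4, 5, 3) → (1, 1, 2)
T3 rotate right-handed about the y-axis with cos θ = 8/17, sin θ = 15/17: (-2, -6, -4) → (-76/17, -6, -2/17); (1, 1, 2) → (38/17, 1, 1/17)
T4 scale by (2, -2, -1): (-76/17, -6, -2/17) → (-152/17, 12, 2/17); (38/17, 1, 1/17) → (76/17, -2, -1/17)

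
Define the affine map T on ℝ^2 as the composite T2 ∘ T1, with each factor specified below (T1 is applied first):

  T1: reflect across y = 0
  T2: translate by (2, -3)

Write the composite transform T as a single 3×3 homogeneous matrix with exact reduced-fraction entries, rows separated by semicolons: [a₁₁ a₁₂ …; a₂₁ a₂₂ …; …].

T1 = [1 0 0; 0 -1 0; 0 0 1]
T2·T1 = [1 0 2; 0 -1 -3; 0 0 1]

T = [1 0 2; 0 -1 -3; 0 0 1]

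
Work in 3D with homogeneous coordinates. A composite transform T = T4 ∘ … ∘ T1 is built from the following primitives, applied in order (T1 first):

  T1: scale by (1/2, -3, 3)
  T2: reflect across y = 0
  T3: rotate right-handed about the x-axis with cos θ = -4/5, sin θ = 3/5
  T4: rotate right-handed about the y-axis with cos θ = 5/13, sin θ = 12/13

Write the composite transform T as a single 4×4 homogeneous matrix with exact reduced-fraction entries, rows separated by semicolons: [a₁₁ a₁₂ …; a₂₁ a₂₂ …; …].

T1 = [1/2 0 0 0; 0 -3 0 0; 0 0 3 0; 0 0 0 1]
T2·T1 = [1/2 0 0 0; 0 3 0 0; 0 0 3 0; 0 0 0 1]
T3·…·T1 = [1/2 0 0 0; 0 -12/5 -9/5 0; 0 9/5 -12/5 0; 0 0 0 1]
T4·…·T1 = [5/26 108/65 -144/65 0; 0 -12/5 -9/5 0; -6/13 9/13 -12/13 0; 0 0 0 1]

T = [5/26 108/65 -144/65 0; 0 -12/5 -9/5 0; -6/13 9/13 -12/13 0; 0 0 0 1]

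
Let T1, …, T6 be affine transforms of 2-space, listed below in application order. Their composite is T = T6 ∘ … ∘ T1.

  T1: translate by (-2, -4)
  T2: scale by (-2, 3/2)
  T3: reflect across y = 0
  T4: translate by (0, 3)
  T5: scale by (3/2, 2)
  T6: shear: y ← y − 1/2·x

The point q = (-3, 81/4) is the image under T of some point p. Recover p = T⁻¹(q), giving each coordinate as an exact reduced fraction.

p = (3, -1/4)

T1 = [1 0 -2; 0 1 -4; 0 0 1]
T2·T1 = [-2 0 4; 0 3/2 -6; 0 0 1]
T3·…·T1 = [-2 0 4; 0 -3/2 6; 0 0 1]
T4·…·T1 = [-2 0 4; 0 -3/2 9; 0 0 1]
T5·…·T1 = [-3 0 6; 0 -3 18; 0 0 1]
T6·…·T1 = [-3 0 6; 3/2 -3 15; 0 0 1]
det M = 9; M⁻¹ = [-1/3 0 2; -1/6 -1/3 6; 0 0 1]
M⁻¹ · (-3, 81/4)ᵀ = (3, -1/4)ᵀ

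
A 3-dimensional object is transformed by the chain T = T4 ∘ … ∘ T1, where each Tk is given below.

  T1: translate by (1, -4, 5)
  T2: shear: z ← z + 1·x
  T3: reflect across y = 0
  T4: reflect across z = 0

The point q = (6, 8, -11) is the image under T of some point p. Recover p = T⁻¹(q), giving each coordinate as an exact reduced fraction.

T1 = [1 0 0 1; 0 1 0 -4; 0 0 1 5; 0 0 0 1]
T2·T1 = [1 0 0 1; 0 1 0 -4; 1 0 1 6; 0 0 0 1]
T3·…·T1 = [1 0 0 1; 0 -1 0 4; 1 0 1 6; 0 0 0 1]
T4·…·T1 = [1 0 0 1; 0 -1 0 4; -1 0 -1 -6; 0 0 0 1]
det M = 1; M⁻¹ = [1 0 0 -1; 0 -1 0 4; -1 0 -1 -5; 0 0 0 1]
M⁻¹ · (6, 8, -11)ᵀ = (5, -4, 0)ᵀ

p = (5, -4, 0)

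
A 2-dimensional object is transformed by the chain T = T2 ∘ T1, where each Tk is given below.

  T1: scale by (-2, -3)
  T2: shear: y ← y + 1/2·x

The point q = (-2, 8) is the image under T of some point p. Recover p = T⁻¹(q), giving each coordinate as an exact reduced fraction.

T1 = [-2 0 0; 0 -3 0; 0 0 1]
T2·T1 = [-2 0 0; -1 -3 0; 0 0 1]
det M = 6; M⁻¹ = [-1/2 0 0; 1/6 -1/3 0; 0 0 1]
M⁻¹ · (-2, 8)ᵀ = (1, -3)ᵀ

p = (1, -3)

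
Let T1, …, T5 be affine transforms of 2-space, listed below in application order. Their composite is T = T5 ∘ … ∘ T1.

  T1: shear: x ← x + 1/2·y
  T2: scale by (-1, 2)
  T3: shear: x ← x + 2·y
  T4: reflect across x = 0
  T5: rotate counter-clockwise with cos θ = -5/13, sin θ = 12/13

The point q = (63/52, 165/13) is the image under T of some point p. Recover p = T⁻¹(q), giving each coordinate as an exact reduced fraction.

T1 = [1 1/2 0; 0 1 0; 0 0 1]
T2·T1 = [-1 -1/2 0; 0 2 0; 0 0 1]
T3·…·T1 = [-1 7/2 0; 0 2 0; 0 0 1]
T4·…·T1 = [1 -7/2 0; 0 2 0; 0 0 1]
T5·…·T1 = [-5/13 -1/2 0; 12/13 -4 0; 0 0 1]
det M = 2; M⁻¹ = [-2 1/4 0; -6/13 -5/26 0; 0 0 1]
M⁻¹ · (63/52, 165/13)ᵀ = (3/4, -3)ᵀ

p = (3/4, -3)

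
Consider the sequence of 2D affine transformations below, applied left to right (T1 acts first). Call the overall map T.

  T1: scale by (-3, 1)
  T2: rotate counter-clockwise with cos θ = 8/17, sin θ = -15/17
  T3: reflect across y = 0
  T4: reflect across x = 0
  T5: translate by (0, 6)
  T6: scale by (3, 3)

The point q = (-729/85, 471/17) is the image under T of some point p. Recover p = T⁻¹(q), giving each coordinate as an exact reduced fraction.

T1 = [-3 0 0; 0 1 0; 0 0 1]
T2·T1 = [-24/17 15/17 0; 45/17 8/17 0; 0 0 1]
T3·…·T1 = [-24/17 15/17 0; -45/17 -8/17 0; 0 0 1]
T4·…·T1 = [24/17 -15/17 0; -45/17 -8/17 0; 0 0 1]
T5·…·T1 = [24/17 -15/17 0; -45/17 -8/17 6; 0 0 1]
T6·…·T1 = [72/17 -45/17 0; -135/17 -24/17 18; 0 0 1]
det M = -27; M⁻¹ = [8/153 -5/51 30/17; -5/17 -8/51 48/17; 0 0 1]
M⁻¹ · (-729/85, 471/17)ᵀ = (-7/5, 1)ᵀ

p = (-7/5, 1)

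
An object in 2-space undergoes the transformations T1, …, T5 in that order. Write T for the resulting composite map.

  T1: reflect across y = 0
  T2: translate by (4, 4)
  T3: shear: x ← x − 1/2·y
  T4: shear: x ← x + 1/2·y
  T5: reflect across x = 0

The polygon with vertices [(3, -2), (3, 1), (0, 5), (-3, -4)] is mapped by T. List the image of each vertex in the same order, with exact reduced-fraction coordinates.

image vertices: (-7, 6), (-7, 3), (-4, -1), (-1, 8)

T1 reflect across y = 0: (3, -2) → (3, 2); (3, 1) → (3, -1); (0, 5) → (0, -5); (-3, -4) → (-3, 4)
T2 translate by (4, 4): (3, 2) → (7, 6); (3, -1) → (7, 3); (0, -5) → (4, -1); (-3, 4) → (1, 8)
T3 shear: x ← x − 1/2·y: (7, 6) → (4, 6); (7, 3) → (11/2, 3); (4, -1) → (9/2, -1); (1, 8) → (-3, 8)
T4 shear: x ← x + 1/2·y: (4, 6) → (7, 6); (11/2, 3) → (7, 3); (9/2, -1) → (4, -1); (-3, 8) → (1, 8)
T5 reflect across x = 0: (7, 6) → (-7, 6); (7, 3) → (-7, 3); (4, -1) → (-4, -1); (1, 8) → (-1, 8)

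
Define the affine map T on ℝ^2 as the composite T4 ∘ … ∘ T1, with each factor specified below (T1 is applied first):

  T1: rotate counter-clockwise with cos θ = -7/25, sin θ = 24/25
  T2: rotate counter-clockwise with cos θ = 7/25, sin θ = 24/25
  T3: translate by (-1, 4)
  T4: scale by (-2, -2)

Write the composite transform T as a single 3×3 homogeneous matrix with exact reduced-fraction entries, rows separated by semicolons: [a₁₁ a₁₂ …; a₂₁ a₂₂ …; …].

T1 = [-7/25 -24/25 0; 24/25 -7/25 0; 0 0 1]
T2·T1 = [-1 0 0; 0 -1 0; 0 0 1]
T3·…·T1 = [-1 0 -1; 0 -1 4; 0 0 1]
T4·…·T1 = [2 0 2; 0 2 -8; 0 0 1]

T = [2 0 2; 0 2 -8; 0 0 1]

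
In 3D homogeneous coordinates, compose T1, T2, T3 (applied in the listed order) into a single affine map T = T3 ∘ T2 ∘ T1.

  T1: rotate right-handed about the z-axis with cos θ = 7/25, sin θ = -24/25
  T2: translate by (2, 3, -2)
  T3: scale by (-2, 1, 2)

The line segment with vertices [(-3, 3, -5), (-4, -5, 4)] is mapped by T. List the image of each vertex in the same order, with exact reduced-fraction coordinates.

T1 rotate right-handed about the z-axis with cos θ = 7/25, sin θ = -24/25: (-3, 3, -5) → (51/25, 93/25, -5); (-4, -5, 4) → (-148/25, 61/25, 4)
T2 translate by (2, 3, -2): (51/25, 93/25, -5) → (101/25, 168/25, -7); (-148/25, 61/25, 4) → (-98/25, 136/25, 2)
T3 scale by (-2, 1, 2): (101/25, 168/25, -7) → (-202/25, 168/25, -14); (-98/25, 136/25, 2) → (196/25, 136/25, 4)

image vertices: (-202/25, 168/25, -14), (196/25, 136/25, 4)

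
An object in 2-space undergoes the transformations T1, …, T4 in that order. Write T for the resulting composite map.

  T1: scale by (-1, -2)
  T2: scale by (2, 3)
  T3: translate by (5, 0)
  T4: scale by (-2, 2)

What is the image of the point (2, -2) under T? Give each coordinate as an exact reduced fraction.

T(p) = (-2, 24)

T1 scale by (-1, -2): (2, -2) → (-2, 4)
T2 scale by (2, 3): (-2, 4) → (-4, 12)
T3 translate by (5, 0): (-4, 12) → (1, 12)
T4 scale by (-2, 2): (1, 12) → (-2, 24)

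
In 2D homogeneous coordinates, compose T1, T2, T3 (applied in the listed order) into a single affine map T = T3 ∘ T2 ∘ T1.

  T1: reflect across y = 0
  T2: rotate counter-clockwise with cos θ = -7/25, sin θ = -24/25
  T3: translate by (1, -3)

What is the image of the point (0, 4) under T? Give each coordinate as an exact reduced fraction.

T(p) = (-71/25, -47/25)

T1 reflect across y = 0: (0, 4) → (0, -4)
T2 rotate counter-clockwise with cos θ = -7/25, sin θ = -24/25: (0, -4) → (-96/25, 28/25)
T3 translate by (1, -3): (-96/25, 28/25) → (-71/25, -47/25)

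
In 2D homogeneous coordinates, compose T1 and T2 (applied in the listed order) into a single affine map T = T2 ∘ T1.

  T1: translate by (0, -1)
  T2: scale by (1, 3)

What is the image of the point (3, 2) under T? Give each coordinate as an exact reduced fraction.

T1 translate by (0, -1): (3, 2) → (3, 1)
T2 scale by (1, 3): (3, 1) → (3, 3)

T(p) = (3, 3)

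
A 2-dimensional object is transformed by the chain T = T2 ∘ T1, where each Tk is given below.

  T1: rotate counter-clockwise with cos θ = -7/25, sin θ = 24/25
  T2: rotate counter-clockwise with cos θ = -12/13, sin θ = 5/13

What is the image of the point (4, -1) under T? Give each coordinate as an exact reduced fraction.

T(p) = (-467/325, -1256/325)

T1 rotate counter-clockwise with cos θ = -7/25, sin θ = 24/25: (4, -1) → (-4/25, 103/25)
T2 rotate counter-clockwise with cos θ = -12/13, sin θ = 5/13: (-4/25, 103/25) → (-467/325, -1256/325)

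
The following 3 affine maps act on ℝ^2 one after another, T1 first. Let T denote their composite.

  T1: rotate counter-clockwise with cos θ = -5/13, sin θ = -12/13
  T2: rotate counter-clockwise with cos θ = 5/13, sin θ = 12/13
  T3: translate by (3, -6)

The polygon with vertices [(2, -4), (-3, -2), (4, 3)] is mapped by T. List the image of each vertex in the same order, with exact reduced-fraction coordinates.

T1 rotate counter-clockwise with cos θ = -5/13, sin θ = -12/13: (2, -4) → (-58/13, -4/13); (-3, -2) → (-9/13, 46/13); (4, 3) → (16/13, -63/13)
T2 rotate counter-clockwise with cos θ = 5/13, sin θ = 12/13: (-58/13, -4/13) → (-242/169, -716/169); (-9/13, 46/13) → (-597/169, 122/169); (16/13, -63/13) → (836/169, -123/169)
T3 translate by (3, -6): (-242/169, -716/169) → (265/169, -1730/169); (-597/169, 122/169) → (-90/169, -892/169); (836/169, -123/169) → (1343/169, -1137/169)

image vertices: (265/169, -1730/169), (-90/169, -892/169), (1343/169, -1137/169)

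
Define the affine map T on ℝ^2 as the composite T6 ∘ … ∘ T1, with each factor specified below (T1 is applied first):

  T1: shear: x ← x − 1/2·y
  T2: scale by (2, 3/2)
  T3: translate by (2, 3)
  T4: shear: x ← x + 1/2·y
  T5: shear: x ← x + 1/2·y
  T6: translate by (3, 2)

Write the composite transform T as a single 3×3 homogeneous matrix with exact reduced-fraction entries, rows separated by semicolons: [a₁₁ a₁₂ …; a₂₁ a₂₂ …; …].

T1 = [1 -1/2 0; 0 1 0; 0 0 1]
T2·T1 = [2 -1 0; 0 3/2 0; 0 0 1]
T3·…·T1 = [2 -1 2; 0 3/2 3; 0 0 1]
T4·…·T1 = [2 -1/4 7/2; 0 3/2 3; 0 0 1]
T5·…·T1 = [2 1/2 5; 0 3/2 3; 0 0 1]
T6·…·T1 = [2 1/2 8; 0 3/2 5; 0 0 1]

T = [2 1/2 8; 0 3/2 5; 0 0 1]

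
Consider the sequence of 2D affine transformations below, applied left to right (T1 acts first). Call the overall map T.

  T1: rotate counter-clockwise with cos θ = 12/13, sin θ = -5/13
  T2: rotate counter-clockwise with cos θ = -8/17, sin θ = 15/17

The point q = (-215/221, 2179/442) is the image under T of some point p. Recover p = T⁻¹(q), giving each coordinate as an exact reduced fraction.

p = (5, 1/2)

T1 = [12/13 5/13 0; -5/13 12/13 0; 0 0 1]
T2·T1 = [-21/221 -220/221 0; 220/221 -21/221 0; 0 0 1]
det M = 1; M⁻¹ = [-21/221 220/221 0; -220/221 -21/221 0; 0 0 1]
M⁻¹ · (-215/221, 2179/442)ᵀ = (5, 1/2)ᵀ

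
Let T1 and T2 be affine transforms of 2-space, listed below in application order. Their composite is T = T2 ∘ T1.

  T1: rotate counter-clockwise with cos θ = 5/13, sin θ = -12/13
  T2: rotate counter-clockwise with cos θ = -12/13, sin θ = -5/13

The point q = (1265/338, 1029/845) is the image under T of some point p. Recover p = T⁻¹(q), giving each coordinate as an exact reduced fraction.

T1 = [5/13 12/13 0; -12/13 5/13 0; 0 0 1]
T2·T1 = [-120/169 -119/169 0; 119/169 -120/169 0; 0 0 1]
det M = 1; M⁻¹ = [-120/169 119/169 0; -119/169 -120/169 0; 0 0 1]
M⁻¹ · (1265/338, 1029/845)ᵀ = (-9/5, -7/2)ᵀ

p = (-9/5, -7/2)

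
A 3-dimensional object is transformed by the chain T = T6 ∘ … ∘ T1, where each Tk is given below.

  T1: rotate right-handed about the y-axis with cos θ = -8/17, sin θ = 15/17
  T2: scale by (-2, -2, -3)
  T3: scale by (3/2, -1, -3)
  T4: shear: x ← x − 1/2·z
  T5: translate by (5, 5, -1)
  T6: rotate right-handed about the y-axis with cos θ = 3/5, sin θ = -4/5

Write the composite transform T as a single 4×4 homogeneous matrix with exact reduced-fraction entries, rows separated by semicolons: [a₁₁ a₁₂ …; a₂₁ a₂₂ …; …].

T1 = [-8/17 0 15/17 0; 0 1 0 0; -15/17 0 -8/17 0; 0 0 0 1]
T2·T1 = [16/17 0 -30/17 0; 0 -2 0 0; 45/17 0 24/17 0; 0 0 0 1]
T3·…·T1 = [24/17 0 -45/17 0; 0 2 0 0; -135/17 0 -72/17 0; 0 0 0 1]
T4·…·T1 = [183/34 0 -9/17 0; 0 2 0 0; -135/17 0 -72/17 0; 0 0 0 1]
T5·…·T1 = [183/34 0 -9/17 5; 0 2 0 5; -135/17 0 -72/17 -1; 0 0 0 1]
T6·…·T1 = [1629/170 0 261/85 19/5; 0 2 0 5; -39/85 0 -252/85 17/5; 0 0 0 1]

T = [1629/170 0 261/85 19/5; 0 2 0 5; -39/85 0 -252/85 17/5; 0 0 0 1]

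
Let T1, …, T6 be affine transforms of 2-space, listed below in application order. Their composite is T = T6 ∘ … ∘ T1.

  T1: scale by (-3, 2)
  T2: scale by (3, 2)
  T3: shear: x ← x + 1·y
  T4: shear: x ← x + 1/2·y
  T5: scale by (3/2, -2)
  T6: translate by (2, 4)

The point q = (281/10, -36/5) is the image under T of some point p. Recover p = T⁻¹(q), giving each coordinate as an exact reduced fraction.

T1 = [-3 0 0; 0 2 0; 0 0 1]
T2·T1 = [-9 0 0; 0 4 0; 0 0 1]
T3·…·T1 = [-9 4 0; 0 4 0; 0 0 1]
T4·…·T1 = [-9 6 0; 0 4 0; 0 0 1]
T5·…·T1 = [-27/2 9 0; 0 -8 0; 0 0 1]
T6·…·T1 = [-27/2 9 2; 0 -8 4; 0 0 1]
det M = 108; M⁻¹ = [-2/27 -1/12 13/27; 0 -1/8 1/2; 0 0 1]
M⁻¹ · (281/10, -36/5)ᵀ = (-1, 7/5)ᵀ

p = (-1, 7/5)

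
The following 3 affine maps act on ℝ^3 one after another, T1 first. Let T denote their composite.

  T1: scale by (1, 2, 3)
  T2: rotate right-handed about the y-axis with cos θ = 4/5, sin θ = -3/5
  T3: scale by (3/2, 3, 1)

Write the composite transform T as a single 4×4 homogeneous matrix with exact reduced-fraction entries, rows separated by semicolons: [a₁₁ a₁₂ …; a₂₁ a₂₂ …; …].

T = [6/5 0 -27/10 0; 0 6 0 0; 3/5 0 12/5 0; 0 0 0 1]

T1 = [1 0 0 0; 0 2 0 0; 0 0 3 0; 0 0 0 1]
T2·T1 = [4/5 0 -9/5 0; 0 2 0 0; 3/5 0 12/5 0; 0 0 0 1]
T3·…·T1 = [6/5 0 -27/10 0; 0 6 0 0; 3/5 0 12/5 0; 0 0 0 1]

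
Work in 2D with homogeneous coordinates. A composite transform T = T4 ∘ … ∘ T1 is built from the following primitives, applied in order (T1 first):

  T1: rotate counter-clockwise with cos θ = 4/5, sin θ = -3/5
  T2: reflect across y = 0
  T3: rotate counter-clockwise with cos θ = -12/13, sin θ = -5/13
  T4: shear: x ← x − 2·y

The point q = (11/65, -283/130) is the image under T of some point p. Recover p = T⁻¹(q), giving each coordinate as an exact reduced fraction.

T1 = [4/5 3/5 0; -3/5 4/5 0; 0 0 1]
T2·T1 = [4/5 3/5 0; 3/5 -4/5 0; 0 0 1]
T3·…·T1 = [-33/65 -56/65 0; -56/65 33/65 0; 0 0 1]
T4·…·T1 = [79/65 -122/65 0; -56/65 33/65 0; 0 0 1]
det M = -1; M⁻¹ = [-33/65 -122/65 0; -56/65 -79/65 0; 0 0 1]
M⁻¹ · (11/65, -283/130)ᵀ = (4, 5/2)ᵀ

p = (4, 5/2)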